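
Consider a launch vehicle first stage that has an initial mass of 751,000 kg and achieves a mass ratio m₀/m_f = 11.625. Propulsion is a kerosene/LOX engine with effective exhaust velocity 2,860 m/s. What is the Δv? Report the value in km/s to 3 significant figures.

Δv ≈ 7.02 km/s

Δv = v_e · ln(11.625) = 2860.0 × 2.4532 ≈ 7016.0 m/s.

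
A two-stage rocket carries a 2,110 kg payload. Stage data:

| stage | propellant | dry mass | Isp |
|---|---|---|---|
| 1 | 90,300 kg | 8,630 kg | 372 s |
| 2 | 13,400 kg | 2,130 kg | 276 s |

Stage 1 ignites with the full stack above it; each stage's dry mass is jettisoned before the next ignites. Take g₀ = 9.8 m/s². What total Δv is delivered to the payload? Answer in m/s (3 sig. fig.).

Δv ≈ 9290 m/s

Ignition mass of stage 1 = 90,300+8,630 + 13,400+2,130 + 2,110 = 116,570 kg.
Stage 1: m₀ = 116,570 kg, m_f = 116,570 − 90,300 = 26,270 kg; Δv = 372×9.8×ln(4.437) = 3645.6×1.4901 ≈ 5432 m/s.
Stage 2: m₀ = 17,640 kg, m_f = 17,640 − 13,400 = 4,240 kg; Δv = 276×9.8×ln(4.16) = 2704.8×1.4256 ≈ 3856 m/s.
Total Δv = 5432 + 3856 = 9288 m/s.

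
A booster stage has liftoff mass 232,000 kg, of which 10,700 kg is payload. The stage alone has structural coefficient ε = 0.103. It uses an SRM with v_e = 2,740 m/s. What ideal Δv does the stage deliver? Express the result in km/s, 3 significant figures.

Stage wet mass = m₀ − payload = 232,000 − 10,700 = 221,300 kg.
Stage dry mass = ε × stage wet mass = 0.103 × 221,300 = 22,793.9 kg.
Burnout mass m_f = stage dry + payload = 22,793.9 + 10,700 = 33,493.9 kg.
Using Δv = v_e ln(m₀/m_f): Δv = v_e · ln(232,000/33,493.9) = 2740.0 × ln(6.927) = 2740.0 × 1.9354 ≈ 5303 m/s.

Δv ≈ 5.30 km/s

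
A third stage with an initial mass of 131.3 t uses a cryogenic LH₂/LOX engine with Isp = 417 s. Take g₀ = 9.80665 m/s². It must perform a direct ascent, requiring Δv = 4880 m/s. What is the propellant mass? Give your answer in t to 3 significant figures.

propellant mass ≈ 91.5 t

v_e = Isp · g₀ = 417 × 9.80665 = 4089.4 m/s.
m₀/m_f = exp(Δv / v_e) = exp(4880 / 4089.4) = exp(1.1933) = 3.2981.
m_f = 131.3 / 3.2981 = 39.8108 t, so propellant = m₀ − m_f = 131.3 − 39.8108 = 91.4892 t.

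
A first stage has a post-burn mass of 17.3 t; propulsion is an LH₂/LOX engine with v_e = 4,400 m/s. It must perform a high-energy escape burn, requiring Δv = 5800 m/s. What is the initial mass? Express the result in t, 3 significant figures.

initial mass ≈ 64.6 t

Rocket equation: m₀/m_f = exp(Δv / v_e) = exp(5800 / 4400.0) = exp(1.3182) = 3.7366.
m₀ = m_f × 3.7366 = 17.3 × 3.7366 = 64.6432 t.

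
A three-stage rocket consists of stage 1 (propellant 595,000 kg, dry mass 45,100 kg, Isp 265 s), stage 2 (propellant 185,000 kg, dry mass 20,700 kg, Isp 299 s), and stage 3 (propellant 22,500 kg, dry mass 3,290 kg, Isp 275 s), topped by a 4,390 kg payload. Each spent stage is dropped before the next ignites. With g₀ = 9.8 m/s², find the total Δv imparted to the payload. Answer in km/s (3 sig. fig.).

Ignition mass of stage 1 = 595,000+45,100 + 185,000+20,700 + 22,500+3,290 + 4,390 = 875,980 kg.
Stage 1: m₀ = 875,980 kg, m_f = 875,980 − 595,000 = 280,980 kg; Δv = 265×9.8×ln(3.118) = 2597.0×1.1371 ≈ 2953 m/s.
Stage 2: m₀ = 235,880 kg, m_f = 235,880 − 185,000 = 50,880 kg; Δv = 299×9.8×ln(4.636) = 2930.2×1.5339 ≈ 4494 m/s.
Stage 3: m₀ = 30,180 kg, m_f = 30,180 − 22,500 = 7,680 kg; Δv = 275×9.8×ln(3.93) = 2695.0×1.3686 ≈ 3688 m/s.
Total Δv = 2953 + 4494 + 3688 = 11135 m/s.

Δv ≈ 11.1 km/s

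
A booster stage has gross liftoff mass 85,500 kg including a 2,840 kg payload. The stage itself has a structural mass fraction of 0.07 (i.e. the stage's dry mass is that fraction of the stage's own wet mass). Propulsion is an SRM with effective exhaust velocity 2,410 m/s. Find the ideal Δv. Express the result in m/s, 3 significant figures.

Δv ≈ 5530 m/s

Stage wet mass = m₀ − payload = 85,500 − 2,840 = 82,660 kg.
Stage dry mass = ε × stage wet mass = 0.07 × 82,660 = 5,786.2 kg.
Burnout mass m_f = stage dry + payload = 5,786.2 + 2,840 = 8,626.2 kg.
By the Tsiolkovsky rocket equation, Δv = v_e · ln(85,500/8,626.2) = 2410.0 × ln(9.912) = 2410.0 × 2.2937 ≈ 5528 m/s.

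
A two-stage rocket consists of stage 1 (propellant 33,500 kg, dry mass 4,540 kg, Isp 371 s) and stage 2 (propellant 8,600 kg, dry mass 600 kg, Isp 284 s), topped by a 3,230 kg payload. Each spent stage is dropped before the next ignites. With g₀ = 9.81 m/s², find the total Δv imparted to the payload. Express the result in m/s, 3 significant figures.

Ignition mass of stage 1 = 33,500+4,540 + 8,600+600 + 3,230 = 50,470 kg.
Stage 1: m₀ = 50,470 kg, m_f = 50,470 − 33,500 = 16,970 kg; Δv = 371×9.81×ln(2.974) = 3639.5×1.0899 ≈ 3967 m/s.
Stage 2: m₀ = 12,430 kg, m_f = 12,430 − 8,600 = 3,830 kg; Δv = 284×9.81×ln(3.245) = 2786.0×1.1772 ≈ 3280 m/s.
Total Δv = 3967 + 3280 = 7247 m/s.

Δv ≈ 7250 m/s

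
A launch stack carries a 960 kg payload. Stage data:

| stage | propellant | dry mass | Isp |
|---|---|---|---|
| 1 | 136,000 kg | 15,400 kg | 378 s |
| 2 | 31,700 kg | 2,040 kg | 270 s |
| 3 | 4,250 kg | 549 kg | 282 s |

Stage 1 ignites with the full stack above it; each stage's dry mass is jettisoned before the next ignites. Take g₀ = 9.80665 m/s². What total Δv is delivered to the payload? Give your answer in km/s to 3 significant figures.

Δv ≈ 12.6 km/s

Ignition mass of stage 1 = 136,000+15,400 + 31,700+2,040 + 4,250+549 + 960 = 190,899 kg.
Stage 1: m₀ = 190,899 kg, m_f = 190,899 − 136,000 = 54,899 kg; Δv = 378×9.80665×ln(3.477) = 3706.9×1.2462 ≈ 4620 m/s.
Stage 2: m₀ = 39,499 kg, m_f = 39,499 − 31,700 = 7,799 kg; Δv = 270×9.80665×ln(5.065) = 2647.8×1.6223 ≈ 4295 m/s.
Stage 3: m₀ = 5,759 kg, m_f = 5,759 − 4,250 = 1,509 kg; Δv = 282×9.80665×ln(3.816) = 2765.5×1.3393 ≈ 3704 m/s.
Total Δv = 4620 + 4295 + 3704 = 12619 m/s.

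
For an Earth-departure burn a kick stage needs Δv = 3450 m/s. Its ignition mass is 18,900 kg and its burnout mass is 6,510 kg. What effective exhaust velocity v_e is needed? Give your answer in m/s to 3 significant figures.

v_e ≈ 3240 m/s

ln(m₀/m_f) = ln(18900/6510) = ln(2.903) = 1.0658.
v_e = Δv / ln(m₀/m_f) = 3450 / 1.0658 = 3236.9 m/s.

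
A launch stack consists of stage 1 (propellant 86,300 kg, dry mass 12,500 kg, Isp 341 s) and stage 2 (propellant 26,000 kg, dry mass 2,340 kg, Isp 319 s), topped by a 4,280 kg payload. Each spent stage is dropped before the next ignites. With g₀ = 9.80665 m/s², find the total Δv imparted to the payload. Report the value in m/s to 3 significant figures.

Ignition mass of stage 1 = 86,300+12,500 + 26,000+2,340 + 4,280 = 131,420 kg.
Stage 1: m₀ = 131,420 kg, m_f = 131,420 − 86,300 = 45,120 kg; Δv = 341×9.80665×ln(2.913) = 3344.1×1.0691 ≈ 3575 m/s.
Stage 2: m₀ = 32,620 kg, m_f = 32,620 − 26,000 = 6,620 kg; Δv = 319×9.80665×ln(4.927) = 3128.3×1.5948 ≈ 4989 m/s.
Total Δv = 3575 + 4989 = 8564 m/s.

Δv ≈ 8560 m/s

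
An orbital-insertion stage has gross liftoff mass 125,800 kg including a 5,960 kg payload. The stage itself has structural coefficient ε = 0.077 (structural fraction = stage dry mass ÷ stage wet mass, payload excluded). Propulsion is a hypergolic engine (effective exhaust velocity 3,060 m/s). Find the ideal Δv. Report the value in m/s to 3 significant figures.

Δv ≈ 6470 m/s

Stage wet mass = m₀ − payload = 125,800 − 5,960 = 119,840 kg.
Stage dry mass = ε × stage wet mass = 0.077 × 119,840 = 9,227.68 kg.
Burnout mass m_f = stage dry + payload = 9,227.68 + 5,960 = 15,187.68 kg.
Rocket equation: Δv = v_e · ln(125,800/15,187.68) = 3060.0 × ln(8.283) = 3060.0 × 2.1142 ≈ 6469 m/s.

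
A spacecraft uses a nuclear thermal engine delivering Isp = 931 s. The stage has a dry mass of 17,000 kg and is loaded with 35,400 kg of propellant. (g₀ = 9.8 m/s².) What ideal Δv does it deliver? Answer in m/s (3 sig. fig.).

v_e = Isp · g₀ = 931 × 9.8 = 9123.8 m/s.
m₀ = m_dry + m_prop = 17,000 + 35,400 = 52,400 kg.
From the ideal rocket equation, Δv = v_e · ln(m₀/m_f) = 9123.8 × ln(3.082) = 9123.8 × 1.1257 ≈ 10270.6 m/s.

Δv ≈ 10300 m/s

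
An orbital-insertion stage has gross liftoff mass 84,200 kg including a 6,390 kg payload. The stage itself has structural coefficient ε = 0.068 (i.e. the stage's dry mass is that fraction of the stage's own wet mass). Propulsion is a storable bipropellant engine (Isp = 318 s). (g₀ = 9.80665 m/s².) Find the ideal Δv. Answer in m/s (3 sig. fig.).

Δv ≈ 6160 m/s

Stage wet mass = m₀ − payload = 84,200 − 6,390 = 77,810 kg.
Stage dry mass = ε × stage wet mass = 0.068 × 77,810 = 5,291.08 kg.
Burnout mass m_f = stage dry + payload = 5,291.08 + 6,390 = 11,681.08 kg.
v_e = Isp · g₀ = 318 × 9.80665 = 3118.5 m/s.
By the Tsiolkovsky rocket equation, Δv = v_e · ln(84,200/11,681.08) = 3118.5 × ln(7.208) = 3118.5 × 1.9752 ≈ 6160 m/s.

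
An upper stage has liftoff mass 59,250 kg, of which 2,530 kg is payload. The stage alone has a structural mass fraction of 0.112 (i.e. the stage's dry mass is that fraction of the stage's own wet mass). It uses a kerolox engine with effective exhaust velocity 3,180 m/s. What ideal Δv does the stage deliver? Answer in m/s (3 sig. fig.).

Stage wet mass = m₀ − payload = 59,250 − 2,530 = 56,720 kg.
Stage dry mass = ε × stage wet mass = 0.112 × 56,720 = 6,352.64 kg.
Burnout mass m_f = stage dry + payload = 6,352.64 + 2,530 = 8,882.64 kg.
Using Δv = v_e ln(m₀/m_f): Δv = v_e · ln(59,250/8,882.64) = 3180.0 × ln(6.67) = 3180.0 × 1.8977 ≈ 6035 m/s.

Δv ≈ 6030 m/s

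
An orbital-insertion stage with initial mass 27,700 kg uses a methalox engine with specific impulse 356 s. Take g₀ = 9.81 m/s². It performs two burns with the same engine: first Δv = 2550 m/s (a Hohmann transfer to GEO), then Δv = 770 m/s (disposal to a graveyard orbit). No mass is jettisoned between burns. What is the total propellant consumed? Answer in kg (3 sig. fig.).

total propellant consumed ≈ 17000 kg

v_e = Isp · g₀ = 356 × 9.81 = 3492.4 m/s.
After the first burn: m = 27700 × exp(−2550/3492.4) = 27700 × 0.48183 = 13,346.7 kg.
After the second burn: m = 13,346.7 × exp(−770/3492.4) = 13,346.7 × 0.80213 = 10,705.8 kg.
Total propellant = m₀ − m_final = 27700 − 10,705.8 = 16,994.2 kg.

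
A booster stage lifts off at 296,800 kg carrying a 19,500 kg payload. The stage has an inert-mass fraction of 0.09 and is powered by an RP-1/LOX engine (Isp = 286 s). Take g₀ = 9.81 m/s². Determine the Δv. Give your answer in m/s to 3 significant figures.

Stage wet mass = m₀ − payload = 296,800 − 19,500 = 277,300 kg.
Stage dry mass = ε × stage wet mass = 0.09 × 277,300 = 24,957 kg.
Burnout mass m_f = stage dry + payload = 24,957 + 19,500 = 44,457 kg.
v_e = Isp · g₀ = 286 × 9.81 = 2805.7 m/s.
Using Δv = v_e ln(m₀/m_f): Δv = v_e · ln(296,800/44,457) = 2805.7 × ln(6.676) = 2805.7 × 1.8985 ≈ 5327 m/s.

Δv ≈ 5330 m/s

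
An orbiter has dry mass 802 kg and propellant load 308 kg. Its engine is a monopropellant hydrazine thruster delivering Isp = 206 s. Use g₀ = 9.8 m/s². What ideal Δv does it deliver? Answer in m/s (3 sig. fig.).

v_e = Isp · g₀ = 206 × 9.8 = 2018.8 m/s.
m₀ = m_dry + m_prop = 802 + 308 = 1,110 kg.
Δv = v_e · ln(m₀/m_f) = 2018.8 × ln(1.384) = 2018.8 × 0.3250 ≈ 656.1 m/s.

Δv ≈ 656 m/s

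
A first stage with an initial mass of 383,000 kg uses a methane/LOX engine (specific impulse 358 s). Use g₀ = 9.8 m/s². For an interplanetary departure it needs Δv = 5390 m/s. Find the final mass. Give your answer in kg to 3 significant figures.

final mass ≈ 82400 kg

v_e = Isp · g₀ = 358 × 9.8 = 3508.4 m/s.
From the ideal rocket equation, m₀/m_f = exp(Δv / v_e) = exp(5390 / 3508.4) = exp(1.5363) = 4.6474.
m_f = m₀ / 4.6474 = 383,000 / 4.6474 = 82,411.7 kg.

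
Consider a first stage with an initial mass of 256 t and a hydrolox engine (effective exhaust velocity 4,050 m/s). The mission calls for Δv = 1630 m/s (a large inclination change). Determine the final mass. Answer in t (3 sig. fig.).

From the ideal rocket equation, m₀/m_f = exp(Δv / v_e) = exp(1630 / 4050.0) = exp(0.4025) = 1.4955.
m_f = m₀ / 1.4955 = 256 / 1.4955 = 171.18 t.

final mass ≈ 171 t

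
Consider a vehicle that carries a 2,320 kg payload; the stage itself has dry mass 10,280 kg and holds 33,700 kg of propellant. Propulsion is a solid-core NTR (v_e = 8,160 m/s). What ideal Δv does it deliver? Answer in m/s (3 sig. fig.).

m₀ = payload + dry + propellant = 2,320 + 10,280 + 33,700 = 46,300 kg.
m_f = payload + dry = 2,320 + 10,280 = 12,600 kg.
From the ideal rocket equation, Δv = v_e · ln(m₀/m_f) = 8160.0 × ln(3.675) = 8160.0 × 1.3014 ≈ 10619.8 m/s.

Δv ≈ 10600 m/s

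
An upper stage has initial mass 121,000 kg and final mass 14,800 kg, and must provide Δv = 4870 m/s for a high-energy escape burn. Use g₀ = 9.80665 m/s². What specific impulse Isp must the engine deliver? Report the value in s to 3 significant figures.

Isp ≈ 236 s

ln(m₀/m_f) = ln(121000/14800) = ln(8.176) = 2.1012.
From the ideal rocket equation, v_e = Δv / ln(m₀/m_f) = 4870 / 2.1012 = 2317.8 m/s.
Isp = v_e / g₀ = 2317.8 / 9.80665 = 236.3 s.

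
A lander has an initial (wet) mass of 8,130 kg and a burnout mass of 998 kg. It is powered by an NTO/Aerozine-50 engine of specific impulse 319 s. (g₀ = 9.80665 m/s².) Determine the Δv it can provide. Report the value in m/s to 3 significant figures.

v_e = Isp · g₀ = 319 × 9.80665 = 3128.3 m/s.
Using Δv = v_e ln(m₀/m_f): Δv = v_e · ln(m₀/m_f) = 3128.3 × ln(8.146) = 3128.3 × 2.0976 ≈ 6561.9 m/s.

Δv ≈ 6560 m/s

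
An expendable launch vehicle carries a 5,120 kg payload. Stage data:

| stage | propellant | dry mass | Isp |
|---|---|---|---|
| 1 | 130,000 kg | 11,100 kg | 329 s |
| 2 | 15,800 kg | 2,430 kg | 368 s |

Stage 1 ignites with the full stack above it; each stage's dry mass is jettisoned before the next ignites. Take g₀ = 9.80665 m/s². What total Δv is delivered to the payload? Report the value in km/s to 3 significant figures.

Δv ≈ 9.12 km/s

Ignition mass of stage 1 = 130,000+11,100 + 15,800+2,430 + 5,120 = 164,450 kg.
Stage 1: m₀ = 164,450 kg, m_f = 164,450 − 130,000 = 34,450 kg; Δv = 329×9.80665×ln(4.774) = 3226.4×1.5631 ≈ 5043 m/s.
Stage 2: m₀ = 23,350 kg, m_f = 23,350 − 15,800 = 7,550 kg; Δv = 368×9.80665×ln(3.093) = 3608.8×1.1290 ≈ 4075 m/s.
Total Δv = 5043 + 4075 = 9118 m/s.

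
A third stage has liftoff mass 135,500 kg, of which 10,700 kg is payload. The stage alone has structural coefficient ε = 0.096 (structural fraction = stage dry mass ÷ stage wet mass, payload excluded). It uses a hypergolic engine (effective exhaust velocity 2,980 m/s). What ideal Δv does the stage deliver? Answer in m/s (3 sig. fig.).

Δv ≈ 5330 m/s

Stage wet mass = m₀ − payload = 135,500 − 10,700 = 124,800 kg.
Stage dry mass = ε × stage wet mass = 0.096 × 124,800 = 11,980.8 kg.
Burnout mass m_f = stage dry + payload = 11,980.8 + 10,700 = 22,680.8 kg.
Δv = v_e · ln(135,500/22,680.8) = 2980.0 × ln(5.974) = 2980.0 × 1.7875 ≈ 5327 m/s.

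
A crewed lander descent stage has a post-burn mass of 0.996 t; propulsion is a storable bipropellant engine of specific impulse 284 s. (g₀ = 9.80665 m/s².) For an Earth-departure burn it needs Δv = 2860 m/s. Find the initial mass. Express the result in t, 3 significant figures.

v_e = Isp · g₀ = 284 × 9.80665 = 2785.1 m/s.
m₀/m_f = exp(Δv / v_e) = exp(2860 / 2785.1) = exp(1.0269) = 2.7924.
m₀ = m_f × 2.7924 = 0.996 × 2.7924 = 2.78123 t.

initial mass ≈ 2.78 t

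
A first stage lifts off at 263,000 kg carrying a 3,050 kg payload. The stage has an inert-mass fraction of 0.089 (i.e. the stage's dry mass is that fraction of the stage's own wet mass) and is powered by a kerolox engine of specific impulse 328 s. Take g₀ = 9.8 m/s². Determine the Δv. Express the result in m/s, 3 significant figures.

Δv ≈ 7420 m/s

Stage wet mass = m₀ − payload = 263,000 − 3,050 = 259,950 kg.
Stage dry mass = ε × stage wet mass = 0.089 × 259,950 = 23,135.6 kg.
Burnout mass m_f = stage dry + payload = 23,135.6 + 3,050 = 26,185.6 kg.
v_e = Isp · g₀ = 328 × 9.8 = 3214.4 m/s.
Δv = v_e · ln(263,000/26,185.6) = 3214.4 × ln(10.04) = 3214.4 × 2.3069 ≈ 7415 m/s.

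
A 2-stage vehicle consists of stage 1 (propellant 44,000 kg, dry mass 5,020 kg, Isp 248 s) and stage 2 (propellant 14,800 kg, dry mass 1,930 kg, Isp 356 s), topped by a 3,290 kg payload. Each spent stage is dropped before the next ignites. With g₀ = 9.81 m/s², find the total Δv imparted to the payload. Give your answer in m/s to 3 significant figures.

Ignition mass of stage 1 = 44,000+5,020 + 14,800+1,930 + 3,290 = 69,040 kg.
Stage 1: m₀ = 69,040 kg, m_f = 69,040 − 44,000 = 25,040 kg; Δv = 248×9.81×ln(2.757) = 2432.9×1.0142 ≈ 2467 m/s.
Stage 2: m₀ = 20,020 kg, m_f = 20,020 − 14,800 = 5,220 kg; Δv = 356×9.81×ln(3.835) = 3492.4×1.3442 ≈ 4695 m/s.
Total Δv = 2467 + 4695 = 7162 m/s.

Δv ≈ 7160 m/s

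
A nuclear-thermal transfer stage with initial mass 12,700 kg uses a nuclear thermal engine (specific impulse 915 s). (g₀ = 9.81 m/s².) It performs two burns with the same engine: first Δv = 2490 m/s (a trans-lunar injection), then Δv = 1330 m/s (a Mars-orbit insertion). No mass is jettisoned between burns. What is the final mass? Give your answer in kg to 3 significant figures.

v_e = Isp · g₀ = 915 × 9.81 = 8976.1 m/s.
After the first burn: m = 12700 × exp(−2490/8976.1) = 12700 × 0.75775 = 9,623.43 kg.
After the second burn: m = 9,623.43 × exp(−1330/8976.1) = 9,623.43 × 0.86228 = 8,298.09 kg.

final mass ≈ 8300 kg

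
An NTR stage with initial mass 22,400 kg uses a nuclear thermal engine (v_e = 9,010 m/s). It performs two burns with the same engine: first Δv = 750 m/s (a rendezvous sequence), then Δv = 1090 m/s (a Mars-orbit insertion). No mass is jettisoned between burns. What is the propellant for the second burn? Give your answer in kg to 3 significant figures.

After the first burn: m = 22400 × exp(−750/9010.0) = 22400 × 0.92013 = 20,610.9 kg.
After the second burn: m = 20,610.9 × exp(−1090/9010.0) = 20,610.9 × 0.88605 = 18,262.3 kg.
Second-burn propellant = 20,610.9 − 18,262.3 = 2,348.6 kg.

propellant for the second burn ≈ 2350 kg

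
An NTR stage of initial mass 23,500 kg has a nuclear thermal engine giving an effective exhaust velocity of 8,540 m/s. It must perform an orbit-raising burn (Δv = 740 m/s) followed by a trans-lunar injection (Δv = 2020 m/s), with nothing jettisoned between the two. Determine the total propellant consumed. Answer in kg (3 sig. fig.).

total propellant consumed ≈ 6490 kg

After the first burn: m = 23500 × exp(−740/8540.0) = 23500 × 0.91700 = 21,549.5 kg.
After the second burn: m = 21,549.5 × exp(−2020/8540.0) = 21,549.5 × 0.78936 = 17,010.3 kg.
Total propellant = m₀ − m_final = 23500 − 17,010.3 = 6,489.7 kg.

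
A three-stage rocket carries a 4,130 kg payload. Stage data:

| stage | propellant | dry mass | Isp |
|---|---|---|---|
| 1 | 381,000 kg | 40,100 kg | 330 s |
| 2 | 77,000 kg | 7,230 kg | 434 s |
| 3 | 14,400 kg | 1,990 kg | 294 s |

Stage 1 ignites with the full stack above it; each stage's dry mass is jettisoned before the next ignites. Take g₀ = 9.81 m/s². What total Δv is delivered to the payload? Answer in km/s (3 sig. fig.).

Δv ≈ 13.3 km/s

Ignition mass of stage 1 = 381,000+40,100 + 77,000+7,230 + 14,400+1,990 + 4,130 = 525,850 kg.
Stage 1: m₀ = 525,850 kg, m_f = 525,850 − 381,000 = 144,850 kg; Δv = 330×9.81×ln(3.63) = 3237.3×1.2893 ≈ 4174 m/s.
Stage 2: m₀ = 104,750 kg, m_f = 104,750 − 77,000 = 27,750 kg; Δv = 434×9.81×ln(3.775) = 4257.5×1.3283 ≈ 5655 m/s.
Stage 3: m₀ = 20,520 kg, m_f = 20,520 − 14,400 = 6,120 kg; Δv = 294×9.81×ln(3.353) = 2884.1×1.2098 ≈ 3489 m/s.
Total Δv = 4174 + 5655 + 3489 = 13318 m/s.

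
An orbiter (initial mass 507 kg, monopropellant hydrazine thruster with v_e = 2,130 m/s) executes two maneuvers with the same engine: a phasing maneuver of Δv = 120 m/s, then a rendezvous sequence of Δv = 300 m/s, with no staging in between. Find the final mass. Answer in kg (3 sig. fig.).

final mass ≈ 416 kg

After the first burn: m = 507 × exp(−120/2130.0) = 507 × 0.94522 = 479.227 kg.
After the second burn: m = 479.227 × exp(−300/2130.0) = 479.227 × 0.86862 = 416.266 kg.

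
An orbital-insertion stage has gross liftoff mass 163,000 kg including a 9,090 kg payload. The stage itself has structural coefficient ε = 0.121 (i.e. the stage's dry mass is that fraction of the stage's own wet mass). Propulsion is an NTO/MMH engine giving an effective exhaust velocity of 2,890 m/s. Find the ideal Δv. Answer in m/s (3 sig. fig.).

Stage wet mass = m₀ − payload = 163,000 − 9,090 = 153,910 kg.
Stage dry mass = ε × stage wet mass = 0.121 × 153,910 = 18,623.1 kg.
Burnout mass m_f = stage dry + payload = 18,623.1 + 9,090 = 27,713.1 kg.
Δv = v_e · ln(163,000/27,713.1) = 2890.0 × ln(5.882) = 2890.0 × 1.7718 ≈ 5121 m/s.

Δv ≈ 5120 m/s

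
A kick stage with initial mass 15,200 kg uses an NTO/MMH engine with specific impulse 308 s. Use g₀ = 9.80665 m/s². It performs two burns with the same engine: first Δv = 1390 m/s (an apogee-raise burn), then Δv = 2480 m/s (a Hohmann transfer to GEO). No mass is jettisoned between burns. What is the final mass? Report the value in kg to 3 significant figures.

final mass ≈ 4220 kg

v_e = Isp · g₀ = 308 × 9.80665 = 3020.4 m/s.
After the first burn: m = 15200 × exp(−1390/3020.4) = 15200 × 0.63116 = 9,593.63 kg.
After the second burn: m = 9,593.63 × exp(−2480/3020.4) = 9,593.63 × 0.43996 = 4,220.81 kg.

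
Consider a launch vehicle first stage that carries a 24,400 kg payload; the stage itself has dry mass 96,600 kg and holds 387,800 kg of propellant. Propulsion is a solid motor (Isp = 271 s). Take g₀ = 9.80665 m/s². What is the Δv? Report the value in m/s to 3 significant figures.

Δv ≈ 3820 m/s

v_e = Isp · g₀ = 271 × 9.80665 = 2657.6 m/s.
m₀ = payload + dry + propellant = 24,400 + 96,600 + 387,800 = 508,800 kg.
m_f = payload + dry = 24,400 + 96,600 = 121,000 kg.
Δv = v_e · ln(m₀/m_f) = 2657.6 × ln(4.205) = 2657.6 × 1.4363 ≈ 3817.0 m/s.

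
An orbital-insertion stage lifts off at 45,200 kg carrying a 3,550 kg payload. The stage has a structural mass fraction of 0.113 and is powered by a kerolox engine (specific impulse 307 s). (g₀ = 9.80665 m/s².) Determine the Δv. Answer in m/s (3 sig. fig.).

Δv ≈ 5120 m/s

Stage wet mass = m₀ − payload = 45,200 − 3,550 = 41,650 kg.
Stage dry mass = ε × stage wet mass = 0.113 × 41,650 = 4,706.45 kg.
Burnout mass m_f = stage dry + payload = 4,706.45 + 3,550 = 8,256.45 kg.
v_e = Isp · g₀ = 307 × 9.80665 = 3010.6 m/s.
Δv = v_e · ln(45,200/8,256.45) = 3010.6 × ln(5.475) = 3010.6 × 1.7001 ≈ 5118 m/s.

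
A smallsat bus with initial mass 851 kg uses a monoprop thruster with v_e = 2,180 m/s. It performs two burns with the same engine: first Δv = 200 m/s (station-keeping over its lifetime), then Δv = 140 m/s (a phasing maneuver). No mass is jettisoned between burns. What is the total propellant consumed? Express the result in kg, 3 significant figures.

total propellant consumed ≈ 123 kg

After the first burn: m = 851 × exp(−200/2180.0) = 851 × 0.91234 = 776.401 kg.
After the second burn: m = 776.401 × exp(−140/2180.0) = 776.401 × 0.93780 = 728.109 kg.
Total propellant = m₀ − m_final = 851 − 728.109 = 122.891 kg.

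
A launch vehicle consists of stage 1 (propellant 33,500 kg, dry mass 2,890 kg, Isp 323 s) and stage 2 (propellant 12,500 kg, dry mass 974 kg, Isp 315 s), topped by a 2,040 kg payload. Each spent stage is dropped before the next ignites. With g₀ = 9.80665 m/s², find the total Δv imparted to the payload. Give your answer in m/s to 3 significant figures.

Ignition mass of stage 1 = 33,500+2,890 + 12,500+974 + 2,040 = 51,904 kg.
Stage 1: m₀ = 51,904 kg, m_f = 51,904 − 33,500 = 18,404 kg; Δv = 323×9.80665×ln(2.82) = 3167.5×1.0368 ≈ 3284 m/s.
Stage 2: m₀ = 15,514 kg, m_f = 15,514 − 12,500 = 3,014 kg; Δv = 315×9.80665×ln(5.147) = 3089.1×1.6385 ≈ 5061 m/s.
Total Δv = 3284 + 5061 = 8345 m/s.

Δv ≈ 8350 m/s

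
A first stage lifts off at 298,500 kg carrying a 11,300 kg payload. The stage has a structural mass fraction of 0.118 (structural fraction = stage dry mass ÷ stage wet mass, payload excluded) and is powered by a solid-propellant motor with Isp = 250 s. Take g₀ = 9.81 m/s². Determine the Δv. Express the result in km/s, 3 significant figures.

Stage wet mass = m₀ − payload = 298,500 − 11,300 = 287,200 kg.
Stage dry mass = ε × stage wet mass = 0.118 × 287,200 = 33,889.6 kg.
Burnout mass m_f = stage dry + payload = 33,889.6 + 11,300 = 45,189.6 kg.
v_e = Isp · g₀ = 250 × 9.81 = 2452.5 m/s.
By the Tsiolkovsky rocket equation, Δv = v_e · ln(298,500/45,189.6) = 2452.5 × ln(6.606) = 2452.5 × 1.8879 ≈ 4630 m/s.

Δv ≈ 4.63 km/s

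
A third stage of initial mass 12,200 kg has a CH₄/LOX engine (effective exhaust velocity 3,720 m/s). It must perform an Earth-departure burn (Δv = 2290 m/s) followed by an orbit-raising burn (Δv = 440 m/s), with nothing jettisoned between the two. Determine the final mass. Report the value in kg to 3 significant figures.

final mass ≈ 5860 kg

After the first burn: m = 12200 × exp(−2290/3720.0) = 12200 × 0.54032 = 6,591.9 kg.
After the second burn: m = 6,591.9 × exp(−440/3720.0) = 6,591.9 × 0.88845 = 5,856.57 kg.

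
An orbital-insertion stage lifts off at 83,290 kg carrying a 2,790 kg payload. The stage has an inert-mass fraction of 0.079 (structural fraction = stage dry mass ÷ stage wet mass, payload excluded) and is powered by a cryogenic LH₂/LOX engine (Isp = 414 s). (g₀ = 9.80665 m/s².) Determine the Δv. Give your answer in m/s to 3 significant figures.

Δv ≈ 8970 m/s

Stage wet mass = m₀ − payload = 83,290 − 2,790 = 80,500 kg.
Stage dry mass = ε × stage wet mass = 0.079 × 80,500 = 6,359.5 kg.
Burnout mass m_f = stage dry + payload = 6,359.5 + 2,790 = 9,149.5 kg.
v_e = Isp · g₀ = 414 × 9.80665 = 4060.0 m/s.
Δv = v_e · ln(83,290/9,149.5) = 4060.0 × ln(9.103) = 4060.0 × 2.2086 ≈ 8967 m/s.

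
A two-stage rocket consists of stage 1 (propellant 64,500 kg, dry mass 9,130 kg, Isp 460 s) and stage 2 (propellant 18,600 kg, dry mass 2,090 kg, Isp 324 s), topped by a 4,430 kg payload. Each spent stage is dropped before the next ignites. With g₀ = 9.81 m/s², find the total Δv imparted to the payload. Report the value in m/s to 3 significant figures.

Ignition mass of stage 1 = 64,500+9,130 + 18,600+2,090 + 4,430 = 98,750 kg.
Stage 1: m₀ = 98,750 kg, m_f = 98,750 − 64,500 = 34,250 kg; Δv = 460×9.81×ln(2.883) = 4512.6×1.0589 ≈ 4778 m/s.
Stage 2: m₀ = 25,120 kg, m_f = 25,120 − 18,600 = 6,520 kg; Δv = 324×9.81×ln(3.853) = 3178.4×1.3488 ≈ 4287 m/s.
Total Δv = 4778 + 4287 = 9065 m/s.

Δv ≈ 9070 m/s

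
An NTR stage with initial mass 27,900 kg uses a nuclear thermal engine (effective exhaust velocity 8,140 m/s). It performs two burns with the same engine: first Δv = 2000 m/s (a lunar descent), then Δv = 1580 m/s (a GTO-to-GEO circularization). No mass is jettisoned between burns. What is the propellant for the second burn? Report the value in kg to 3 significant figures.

propellant for the second burn ≈ 3850 kg

After the first burn: m = 27900 × exp(−2000/8140.0) = 27900 × 0.78216 = 21,822.3 kg.
After the second burn: m = 21,822.3 × exp(−1580/8140.0) = 21,822.3 × 0.82357 = 17,972.2 kg.
Second-burn propellant = 21,822.3 − 17,972.2 = 3,850.1 kg.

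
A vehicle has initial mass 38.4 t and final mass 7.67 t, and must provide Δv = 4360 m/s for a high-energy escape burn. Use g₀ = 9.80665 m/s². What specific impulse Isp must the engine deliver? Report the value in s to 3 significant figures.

Isp ≈ 276 s

ln(m₀/m_f) = ln(38400/7670) = ln(5.007) = 1.6107.
v_e = Δv / ln(m₀/m_f) = 4360 / 1.6107 = 2706.8 m/s.
Isp = v_e / g₀ = 2706.8 / 9.80665 = 276.0 s.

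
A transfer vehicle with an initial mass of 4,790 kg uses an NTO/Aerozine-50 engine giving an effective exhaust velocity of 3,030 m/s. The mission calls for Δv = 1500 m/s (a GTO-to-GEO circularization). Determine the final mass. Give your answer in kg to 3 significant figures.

final mass ≈ 2920 kg

From the ideal rocket equation, m₀/m_f = exp(Δv / v_e) = exp(1500 / 3030.0) = exp(0.4950) = 1.6406.
m_f = m₀ / 1.6406 = 4,790 / 1.6406 = 2,919.66 kg.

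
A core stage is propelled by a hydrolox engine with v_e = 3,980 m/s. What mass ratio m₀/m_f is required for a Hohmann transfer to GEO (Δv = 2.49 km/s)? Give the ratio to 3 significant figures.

By the Tsiolkovsky rocket equation, m₀/m_f = exp(Δv / v_e) = exp(2490 / 3980.0) = exp(0.6256) = 1.8694.

mass ratio ≈ 1.87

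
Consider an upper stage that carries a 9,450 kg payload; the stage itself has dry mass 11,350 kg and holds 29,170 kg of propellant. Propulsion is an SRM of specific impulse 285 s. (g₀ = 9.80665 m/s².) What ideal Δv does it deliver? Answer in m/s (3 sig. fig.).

Δv ≈ 2450 m/s

v_e = Isp · g₀ = 285 × 9.80665 = 2794.9 m/s.
m₀ = payload + dry + propellant = 9,450 + 11,350 + 29,170 = 49,970 kg.
m_f = payload + dry = 9,450 + 11,350 = 20,800 kg.
Δv = v_e · ln(m₀/m_f) = 2794.9 × ln(2.402) = 2794.9 × 0.8765 ≈ 2449.6 m/s.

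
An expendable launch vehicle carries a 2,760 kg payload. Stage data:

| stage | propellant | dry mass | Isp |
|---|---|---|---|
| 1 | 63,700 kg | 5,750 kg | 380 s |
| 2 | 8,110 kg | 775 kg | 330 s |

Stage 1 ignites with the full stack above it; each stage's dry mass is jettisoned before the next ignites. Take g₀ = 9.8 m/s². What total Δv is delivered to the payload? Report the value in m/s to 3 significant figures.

Ignition mass of stage 1 = 63,700+5,750 + 8,110+775 + 2,760 = 81,095 kg.
Stage 1: m₀ = 81,095 kg, m_f = 81,095 − 63,700 = 17,395 kg; Δv = 380×9.8×ln(4.662) = 3724.0×1.5394 ≈ 5733 m/s.
Stage 2: m₀ = 11,645 kg, m_f = 11,645 − 8,110 = 3,535 kg; Δv = 330×9.8×ln(3.294) = 3234.0×1.1922 ≈ 3855 m/s.
Total Δv = 5733 + 3855 = 9588 m/s.

Δv ≈ 9590 m/s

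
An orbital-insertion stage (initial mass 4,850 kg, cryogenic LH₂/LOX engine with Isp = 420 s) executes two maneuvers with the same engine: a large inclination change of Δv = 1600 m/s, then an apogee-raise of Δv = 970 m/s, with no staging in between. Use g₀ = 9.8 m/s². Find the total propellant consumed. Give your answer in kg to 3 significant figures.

v_e = Isp · g₀ = 420 × 9.8 = 4116.0 m/s.
After the first burn: m = 4850 × exp(−1600/4116.0) = 4850 × 0.67792 = 3,287.91 kg.
After the second burn: m = 3,287.91 × exp(−970/4116.0) = 3,287.91 × 0.79004 = 2,597.58 kg.
Total propellant = m₀ − m_final = 4850 − 2,597.58 = 2,252.42 kg.

total propellant consumed ≈ 2250 kg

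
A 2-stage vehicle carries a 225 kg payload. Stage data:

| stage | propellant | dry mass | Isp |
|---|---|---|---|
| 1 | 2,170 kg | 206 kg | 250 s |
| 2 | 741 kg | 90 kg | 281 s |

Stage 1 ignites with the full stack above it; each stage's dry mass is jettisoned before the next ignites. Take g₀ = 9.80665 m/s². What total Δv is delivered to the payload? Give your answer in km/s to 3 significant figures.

Δv ≈ 5.79 km/s

Ignition mass of stage 1 = 2,170+206 + 741+90 + 225 = 3,432 kg.
Stage 1: m₀ = 3,432 kg, m_f = 3,432 − 2,170 = 1,262 kg; Δv = 250×9.80665×ln(2.719) = 2451.7×1.0004 ≈ 2453 m/s.
Stage 2: m₀ = 1,056 kg, m_f = 1,056 − 741 = 315 kg; Δv = 281×9.80665×ln(3.352) = 2755.7×1.2097 ≈ 3333 m/s.
Total Δv = 2453 + 3333 = 5786 m/s.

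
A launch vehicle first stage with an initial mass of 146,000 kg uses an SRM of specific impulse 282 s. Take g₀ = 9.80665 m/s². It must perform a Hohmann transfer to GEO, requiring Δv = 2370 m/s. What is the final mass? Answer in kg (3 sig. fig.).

v_e = Isp · g₀ = 282 × 9.80665 = 2765.5 m/s.
Using Δv = v_e ln(m₀/m_f): m₀/m_f = exp(Δv / v_e) = exp(2370 / 2765.5) = exp(0.8570) = 2.3561.
m_f = m₀ / 2.3561 = 146,000 / 2.3561 = 61,966.8 kg.

final mass ≈ 62000 kg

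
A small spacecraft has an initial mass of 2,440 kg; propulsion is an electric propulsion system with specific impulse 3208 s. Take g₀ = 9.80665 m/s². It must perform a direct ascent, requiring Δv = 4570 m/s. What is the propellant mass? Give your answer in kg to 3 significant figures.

propellant mass ≈ 330 kg

v_e = Isp · g₀ = 3208 × 9.80665 = 31459.7 m/s.
By the Tsiolkovsky rocket equation, m₀/m_f = exp(Δv / v_e) = exp(4570 / 31459.7) = exp(0.1453) = 1.1563.
m_f = 2,440 / 1.1563 = 2,110.18 kg, so propellant = m₀ − m_f = 2,440 − 2,110.18 = 329.82 kg.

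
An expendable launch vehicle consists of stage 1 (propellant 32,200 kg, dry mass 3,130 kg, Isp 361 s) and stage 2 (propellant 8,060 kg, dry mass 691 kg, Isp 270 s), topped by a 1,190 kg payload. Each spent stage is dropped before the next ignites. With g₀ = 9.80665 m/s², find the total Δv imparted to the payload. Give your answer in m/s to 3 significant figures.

Δv ≈ 8810 m/s

Ignition mass of stage 1 = 32,200+3,130 + 8,060+691 + 1,190 = 45,271 kg.
Stage 1: m₀ = 45,271 kg, m_f = 45,271 − 32,200 = 13,071 kg; Δv = 361×9.80665×ln(3.463) = 3540.2×1.2423 ≈ 4398 m/s.
Stage 2: m₀ = 9,941 kg, m_f = 9,941 − 8,060 = 1,881 kg; Δv = 270×9.80665×ln(5.285) = 2647.8×1.6649 ≈ 4408 m/s.
Total Δv = 4398 + 4408 = 8806 m/s.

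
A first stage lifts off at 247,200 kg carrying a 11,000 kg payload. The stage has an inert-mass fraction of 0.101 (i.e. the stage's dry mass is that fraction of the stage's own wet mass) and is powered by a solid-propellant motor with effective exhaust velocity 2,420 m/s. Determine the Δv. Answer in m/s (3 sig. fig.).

Δv ≈ 4740 m/s

Stage wet mass = m₀ − payload = 247,200 − 11,000 = 236,200 kg.
Stage dry mass = ε × stage wet mass = 0.101 × 236,200 = 23,856.2 kg.
Burnout mass m_f = stage dry + payload = 23,856.2 + 11,000 = 34,856.2 kg.
Δv = v_e · ln(247,200/34,856.2) = 2420.0 × ln(7.092) = 2420.0 × 1.9590 ≈ 4741 m/s.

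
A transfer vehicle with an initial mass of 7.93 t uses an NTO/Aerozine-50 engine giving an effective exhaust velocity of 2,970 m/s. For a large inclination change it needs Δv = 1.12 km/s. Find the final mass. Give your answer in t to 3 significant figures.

By the Tsiolkovsky rocket equation, m₀/m_f = exp(Δv / v_e) = exp(1120 / 2970.0) = exp(0.3771) = 1.4581.
m_f = m₀ / 1.4581 = 7.93 / 1.4581 = 5.43858 t.

final mass ≈ 5.44 t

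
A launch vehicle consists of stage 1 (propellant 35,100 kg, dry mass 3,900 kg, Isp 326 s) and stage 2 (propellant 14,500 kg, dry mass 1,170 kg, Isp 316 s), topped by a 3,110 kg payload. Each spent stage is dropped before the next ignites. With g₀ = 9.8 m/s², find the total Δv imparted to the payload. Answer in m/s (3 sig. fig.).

Δv ≈ 7570 m/s

Ignition mass of stage 1 = 35,100+3,900 + 14,500+1,170 + 3,110 = 57,780 kg.
Stage 1: m₀ = 57,780 kg, m_f = 57,780 − 35,100 = 22,680 kg; Δv = 326×9.8×ln(2.548) = 3194.8×0.9352 ≈ 2988 m/s.
Stage 2: m₀ = 18,780 kg, m_f = 18,780 − 14,500 = 4,280 kg; Δv = 316×9.8×ln(4.388) = 3096.8×1.4788 ≈ 4580 m/s.
Total Δv = 2988 + 4580 = 7568 m/s.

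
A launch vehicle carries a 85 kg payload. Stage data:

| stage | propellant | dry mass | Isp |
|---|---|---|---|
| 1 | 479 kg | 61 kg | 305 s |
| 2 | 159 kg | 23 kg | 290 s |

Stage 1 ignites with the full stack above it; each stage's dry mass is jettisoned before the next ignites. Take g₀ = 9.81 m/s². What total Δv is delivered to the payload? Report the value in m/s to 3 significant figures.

Ignition mass of stage 1 = 479+61 + 159+23 + 85 = 807 kg.
Stage 1: m₀ = 807 kg, m_f = 807 − 479 = 328 kg; Δv = 305×9.81×ln(2.46) = 2992.1×0.9003 ≈ 2694 m/s.
Stage 2: m₀ = 267 kg, m_f = 267 − 159 = 108 kg; Δv = 290×9.81×ln(2.472) = 2844.9×0.9051 ≈ 2575 m/s.
Total Δv = 2694 + 2575 = 5269 m/s.

Δv ≈ 5270 m/s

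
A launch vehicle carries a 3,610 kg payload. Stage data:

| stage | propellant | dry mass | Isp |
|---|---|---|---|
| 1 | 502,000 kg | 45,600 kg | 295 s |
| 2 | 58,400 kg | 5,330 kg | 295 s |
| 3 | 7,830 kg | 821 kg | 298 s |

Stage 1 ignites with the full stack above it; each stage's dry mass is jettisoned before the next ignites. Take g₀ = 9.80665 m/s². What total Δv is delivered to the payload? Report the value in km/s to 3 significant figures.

Ignition mass of stage 1 = 502,000+45,600 + 58,400+5,330 + 7,830+821 + 3,610 = 623,591 kg.
Stage 1: m₀ = 623,591 kg, m_f = 623,591 − 502,000 = 121,591 kg; Δv = 295×9.80665×ln(5.129) = 2893.0×1.6348 ≈ 4730 m/s.
Stage 2: m₀ = 75,991 kg, m_f = 75,991 − 58,400 = 17,591 kg; Δv = 295×9.80665×ln(4.32) = 2893.0×1.4632 ≈ 4233 m/s.
Stage 3: m₀ = 12,261 kg, m_f = 12,261 − 7,830 = 4,431 kg; Δv = 298×9.80665×ln(2.767) = 2922.4×1.0178 ≈ 2974 m/s.
Total Δv = 4730 + 4233 + 2974 = 11937 m/s.

Δv ≈ 11.9 km/s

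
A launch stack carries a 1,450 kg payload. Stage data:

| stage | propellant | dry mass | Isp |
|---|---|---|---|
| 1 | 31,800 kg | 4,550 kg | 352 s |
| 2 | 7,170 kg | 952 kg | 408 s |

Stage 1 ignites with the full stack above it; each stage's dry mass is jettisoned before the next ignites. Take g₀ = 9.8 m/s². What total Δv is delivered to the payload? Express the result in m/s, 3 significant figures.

Δv ≈ 9600 m/s

Ignition mass of stage 1 = 31,800+4,550 + 7,170+952 + 1,450 = 45,922 kg.
Stage 1: m₀ = 45,922 kg, m_f = 45,922 − 31,800 = 14,122 kg; Δv = 352×9.8×ln(3.252) = 3449.6×1.1792 ≈ 4068 m/s.
Stage 2: m₀ = 9,572 kg, m_f = 9,572 − 7,170 = 2,402 kg; Δv = 408×9.8×ln(3.985) = 3998.4×1.3825 ≈ 5528 m/s.
Total Δv = 4068 + 5528 = 9596 m/s.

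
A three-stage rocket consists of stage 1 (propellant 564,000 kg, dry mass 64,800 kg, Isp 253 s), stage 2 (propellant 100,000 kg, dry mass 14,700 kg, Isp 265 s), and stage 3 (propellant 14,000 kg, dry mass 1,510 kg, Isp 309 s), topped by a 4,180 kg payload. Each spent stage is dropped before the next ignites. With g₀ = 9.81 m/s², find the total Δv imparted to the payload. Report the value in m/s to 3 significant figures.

Ignition mass of stage 1 = 564,000+64,800 + 100,000+14,700 + 14,000+1,510 + 4,180 = 763,190 kg.
Stage 1: m₀ = 763,190 kg, m_f = 763,190 − 564,000 = 199,190 kg; Δv = 253×9.81×ln(3.831) = 2481.9×1.3432 ≈ 3334 m/s.
Stage 2: m₀ = 134,390 kg, m_f = 134,390 − 100,000 = 34,390 kg; Δv = 265×9.81×ln(3.908) = 2599.7×1.3630 ≈ 3543 m/s.
Stage 3: m₀ = 19,690 kg, m_f = 19,690 − 14,000 = 5,690 kg; Δv = 309×9.81×ln(3.46) = 3031.3×1.2414 ≈ 3763 m/s.
Total Δv = 3334 + 3543 + 3763 = 10640 m/s.

Δv ≈ 10600 m/s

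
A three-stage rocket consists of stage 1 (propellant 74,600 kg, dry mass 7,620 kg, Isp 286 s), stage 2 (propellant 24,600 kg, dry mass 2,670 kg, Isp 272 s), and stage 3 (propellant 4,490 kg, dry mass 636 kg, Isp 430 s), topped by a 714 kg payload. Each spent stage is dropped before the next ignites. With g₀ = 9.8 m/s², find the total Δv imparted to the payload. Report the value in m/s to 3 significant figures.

Δv ≈ 12700 m/s

Ignition mass of stage 1 = 74,600+7,620 + 24,600+2,670 + 4,490+636 + 714 = 115,330 kg.
Stage 1: m₀ = 115,330 kg, m_f = 115,330 − 74,600 = 40,730 kg; Δv = 286×9.8×ln(2.832) = 2802.8×1.0408 ≈ 2917 m/s.
Stage 2: m₀ = 33,110 kg, m_f = 33,110 − 24,600 = 8,510 kg; Δv = 272×9.8×ln(3.891) = 2665.6×1.3586 ≈ 3621 m/s.
Stage 3: m₀ = 5,840 kg, m_f = 5,840 − 4,490 = 1,350 kg; Δv = 430×9.8×ln(4.326) = 4214.0×1.4646 ≈ 6172 m/s.
Total Δv = 2917 + 3621 + 6172 = 12710 m/s.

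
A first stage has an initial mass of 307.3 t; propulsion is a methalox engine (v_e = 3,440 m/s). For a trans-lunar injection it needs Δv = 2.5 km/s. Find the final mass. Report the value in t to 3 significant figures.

final mass ≈ 149 t

m₀/m_f = exp(Δv / v_e) = exp(2500 / 3440.0) = exp(0.7267) = 2.0683.
m_f = m₀ / 2.0683 = 307.3 / 2.0683 = 148.576 t.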